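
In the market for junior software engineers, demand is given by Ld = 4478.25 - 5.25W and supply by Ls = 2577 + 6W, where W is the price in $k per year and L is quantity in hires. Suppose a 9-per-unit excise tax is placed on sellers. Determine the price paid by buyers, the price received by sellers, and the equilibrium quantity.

W_b = 173.8, W_s = 164.8, L = 3565.8

The tax drives a wedge W_b - W_s = 9. Substituting W_s = W_b - 9 into supply: Ls = 2523 + 6W_b.
Set Ld = Ls: 4478.25 - 5.25W_b = 2523 + 6W_b, so 1955.25 = 11.25W_b and W_b = 173.8.
Then W_s = 173.8 - 9 = 164.8 and L = 4478.25 - 5.25(173.8) = 3565.8.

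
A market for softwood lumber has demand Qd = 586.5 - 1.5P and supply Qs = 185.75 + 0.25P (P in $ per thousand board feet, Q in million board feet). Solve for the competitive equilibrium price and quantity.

Set Qd = Qs: 586.5 - 1.5P = 185.75 + 0.25P, so 400.75 = 1.75P and P* = 229.
Plugging P* into demand: Q* = 586.5 - 1.5(229) = 243.

P* = 229, Q* = 243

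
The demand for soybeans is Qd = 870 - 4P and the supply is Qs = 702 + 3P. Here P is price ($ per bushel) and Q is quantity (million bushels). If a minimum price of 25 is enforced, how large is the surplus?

With P fixed at 25, quantity demanded is 770 and quantity supplied is 777.
Surplus = Qs - Qd = 777 - 770 = 7.

Surplus = 7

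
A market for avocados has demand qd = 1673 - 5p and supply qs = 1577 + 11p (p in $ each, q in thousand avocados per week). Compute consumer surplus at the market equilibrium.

Consumer surplus = 269944.9

Equating demand and supply, 1673 - 5p = 1577 + 11p gives 16p = 96, so p* = 6.
Plugging p* into demand: q* = 1673 - 5(6) = 1643.
Demand choke price (qd = 0): p = 1673/5 = 334.6. Consumer surplus = ½ × (334.6 - 6) × 1643 = 269944.9.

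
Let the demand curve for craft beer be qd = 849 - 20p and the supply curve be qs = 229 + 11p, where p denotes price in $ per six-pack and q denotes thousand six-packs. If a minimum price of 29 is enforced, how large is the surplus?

At p = 29: qd = 269 and qs = 548.
Surplus = qs - qd = 548 - 269 = 279.

Surplus = 279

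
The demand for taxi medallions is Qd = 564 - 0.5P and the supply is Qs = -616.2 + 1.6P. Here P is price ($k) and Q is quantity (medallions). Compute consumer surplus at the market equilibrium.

Consumer surplus = 80089

Set Qd = Qs: 564 - 0.5P = -616.2 + 1.6P, so 1180.2 = 2.1P and P* = 562.
Substitute back: Q* = 564 - 0.5(562) = 283.
Demand choke price (Qd = 0): P = 564/0.5 = 1128. Consumer surplus = ½ × (1128 - 562) × 283 = 80089.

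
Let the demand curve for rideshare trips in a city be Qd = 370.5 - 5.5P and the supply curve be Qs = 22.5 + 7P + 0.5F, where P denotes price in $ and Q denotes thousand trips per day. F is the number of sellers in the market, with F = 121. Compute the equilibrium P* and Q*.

With F = 121, supply is Qs = 83 + 7P.
The market clears where 370.5 - 5.5P = 83 + 7P. Rearranging, 12.5P = 287.5, hence P* = 23.
Substitute back: Q* = 370.5 - 5.5(23) = 244.

P* = 23, Q* = 244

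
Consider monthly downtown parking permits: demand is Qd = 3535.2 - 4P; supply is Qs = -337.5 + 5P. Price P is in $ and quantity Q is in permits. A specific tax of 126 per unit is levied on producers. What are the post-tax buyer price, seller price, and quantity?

With a tax of 126 on producers, they supply based on the net price P_s = P_b - 126, so Qs = -967.5 + 5P_b.
Equate demand and the shifted supply: 3535.2 - 4P_b = -967.5 + 5P_b, giving 9P_b = 4502.7, so P_b = 500.3.
So P_s = 374.3 and the quantity traded is Q = 3535.2 - 4(500.3) = 1534.

P_b = 500.3, P_s = 374.3, Q = 1534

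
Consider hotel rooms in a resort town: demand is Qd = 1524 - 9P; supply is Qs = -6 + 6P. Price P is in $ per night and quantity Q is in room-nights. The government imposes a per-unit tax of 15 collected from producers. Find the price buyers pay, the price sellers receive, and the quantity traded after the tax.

The tax drives a wedge P_b - P_s = 15. Substituting P_s = P_b - 15 into supply: Qs = -96 + 6P_b.
Equate demand and the shifted supply: 1524 - 9P_b = -96 + 6P_b, giving 15P_b = 1620, so P_b = 108.
So P_s = 93 and the quantity traded is Q = 1524 - 9(108) = 552.

P_b = 108, P_s = 93, Q = 552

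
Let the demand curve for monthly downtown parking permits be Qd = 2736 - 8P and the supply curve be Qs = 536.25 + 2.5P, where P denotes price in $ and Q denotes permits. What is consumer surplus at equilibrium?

Set Qd = Qs: 2736 - 8P = 536.25 + 2.5P, so 2199.75 = 10.5P and P* = 209.5.
Plugging P* into demand: Q* = 2736 - 8(209.5) = 1060.
Demand choke price (Qd = 0): P = 2736/8 = 342. Consumer surplus = ½ × (342 - 209.5) × 1060 = 70225.

Consumer surplus = 70225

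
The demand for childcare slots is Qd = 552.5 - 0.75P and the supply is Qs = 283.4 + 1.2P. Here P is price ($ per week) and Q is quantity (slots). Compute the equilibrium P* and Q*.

P* = 138, Q* = 449

The market clears where 552.5 - 0.75P = 283.4 + 1.2P. Rearranging, 1.95P = 269.1, hence P* = 138.
Plugging P* into demand: Q* = 552.5 - 0.75(138) = 449.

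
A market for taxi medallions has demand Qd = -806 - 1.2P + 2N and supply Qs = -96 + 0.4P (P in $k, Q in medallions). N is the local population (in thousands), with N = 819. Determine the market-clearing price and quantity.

With N = 819, demand is Qd = 832 - 1.2P.
Set Qd = Qs: 832 - 1.2P = -96 + 0.4P, so 928 = 1.6P and P* = 580.
Plugging P* into demand: Q* = 832 - 1.2(580) = 136.

P* = 580, Q* = 136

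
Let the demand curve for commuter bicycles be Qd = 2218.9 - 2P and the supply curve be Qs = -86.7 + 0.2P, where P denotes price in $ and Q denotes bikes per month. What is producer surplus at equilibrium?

At equilibrium Qd = Qs, so 2218.9 - 2P = -86.7 + 0.2P; collecting terms, 2305.6 = 2.2P and P* = 1048.
From the demand curve, Q* = 2218.9 - 2(1048) = 122.9.
Supply choke price (Qs = 0): P = 433.5. Producer surplus = ½ × (1048 - 433.5) × 122.9 = 37761.025.

Producer surplus = 37761.025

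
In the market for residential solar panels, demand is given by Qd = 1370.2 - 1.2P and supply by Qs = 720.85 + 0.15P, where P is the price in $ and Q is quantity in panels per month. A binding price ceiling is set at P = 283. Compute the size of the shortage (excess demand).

Evaluating both curves at the ceiling price 283 gives Qd = 1030.6, Qs = 763.3.
Shortage = Qd - Qs = 1030.6 - 763.3 = 267.3.

Shortage = 267.3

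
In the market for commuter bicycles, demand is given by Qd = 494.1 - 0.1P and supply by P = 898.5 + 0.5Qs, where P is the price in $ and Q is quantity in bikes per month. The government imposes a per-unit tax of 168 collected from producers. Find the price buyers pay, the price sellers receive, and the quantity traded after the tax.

Inverting to quantity form: Qs = -1797 + 2P.
With a tax of 168 on producers, they supply based on the net price P_s = P_b - 168, so Qs = -2133 + 2P_b.
Set Qd = Qs: 494.1 - 0.1P_b = -2133 + 2P_b, so 2627.1 = 2.1P_b and P_b = 1251.
So P_s = 1083 and the quantity traded is Q = 494.1 - 0.1(1251) = 369.

P_b = 1251, P_s = 1083, Q = 369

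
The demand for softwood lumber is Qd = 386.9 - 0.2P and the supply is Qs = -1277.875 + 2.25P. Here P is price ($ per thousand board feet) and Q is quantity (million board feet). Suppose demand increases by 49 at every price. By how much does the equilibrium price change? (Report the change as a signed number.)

ΔP = 20

The market clears where 386.9 - 0.2P = -1277.875 + 2.25P. Rearranging, 2.45P = 1664.775, hence P* = 679.5.
From the demand curve, Q* = 386.9 - 0.2(679.5) = 251.
After the shift, demand is Qd = 435.9 - 0.2P.
New equilibrium: 1713.775 = 2.45P, so P = 699.5 and Q = 296.
ΔP = 699.5 - 679.5 = 20.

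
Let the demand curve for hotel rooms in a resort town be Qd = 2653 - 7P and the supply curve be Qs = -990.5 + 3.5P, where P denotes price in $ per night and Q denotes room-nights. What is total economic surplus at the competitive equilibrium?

The market clears where 2653 - 7P = -990.5 + 3.5P. Rearranging, 10.5P = 3643.5, hence P* = 347.
Plugging P* into demand: Q* = 2653 - 7(347) = 224.
Demand choke price = 379; supply choke price = 283. CS = ½(379 - 347)(224) = 3584; PS = ½(347 - 283)(224) = 7168. Total surplus = 10752.

Total surplus = 10752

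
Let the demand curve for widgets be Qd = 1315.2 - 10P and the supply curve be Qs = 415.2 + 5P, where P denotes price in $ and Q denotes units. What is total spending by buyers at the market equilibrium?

Total spending by buyers = 42912

Set Qd = Qs: 1315.2 - 10P = 415.2 + 5P, so 900 = 15P and P* = 60.
Plugging P* into demand: Q* = 1315.2 - 10(60) = 715.2.
Total spending by buyers = P* × Q* = 60 × 715.2 = 42912.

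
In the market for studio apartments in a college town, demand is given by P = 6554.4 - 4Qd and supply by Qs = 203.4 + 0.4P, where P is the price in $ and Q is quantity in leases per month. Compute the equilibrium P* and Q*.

Rewriting in direct form: Qd = 1638.6 - 0.25P.
Equating demand and supply, 1638.6 - 0.25P = 203.4 + 0.4P gives 0.65P = 1435.2, so P* = 2208.
Plugging P* into demand: Q* = 1638.6 - 0.25(2208) = 1086.6.

P* = 2208, Q* = 1086.6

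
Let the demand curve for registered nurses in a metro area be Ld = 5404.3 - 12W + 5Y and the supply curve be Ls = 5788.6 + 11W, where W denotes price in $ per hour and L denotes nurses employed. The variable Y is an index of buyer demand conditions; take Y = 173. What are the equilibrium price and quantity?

With Y = 173, demand is Ld = 6269.3 - 12W.
The market clears where 6269.3 - 12W = 5788.6 + 11W. Rearranging, 23W = 480.7, hence W* = 20.9.
Plugging W* into demand: L* = 6269.3 - 12(20.9) = 6018.5.

W* = 20.9, L* = 6018.5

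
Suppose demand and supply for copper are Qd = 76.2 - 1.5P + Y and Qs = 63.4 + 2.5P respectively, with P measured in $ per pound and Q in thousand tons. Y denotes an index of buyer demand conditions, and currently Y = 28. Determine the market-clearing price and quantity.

With Y = 28, demand is Qd = 104.2 - 1.5P.
At equilibrium Qd = Qs, so 104.2 - 1.5P = 63.4 + 2.5P; collecting terms, 40.8 = 4P and P* = 10.2.
Then Q* = 104.2 - 1.5(10.2) = 88.9.

P* = 10.2, Q* = 88.9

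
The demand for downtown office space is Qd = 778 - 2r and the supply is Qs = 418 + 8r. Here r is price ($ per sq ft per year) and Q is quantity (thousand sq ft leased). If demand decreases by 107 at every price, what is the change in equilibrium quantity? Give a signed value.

ΔQ = -85.6

At equilibrium Qd = Qs, so 778 - 2r = 418 + 8r; collecting terms, 360 = 10r and r* = 36.
From the demand curve, Q* = 778 - 2(36) = 706.
After the shift, demand is Qd = 671 - 2r.
New equilibrium: 253 = 10r, so r = 25.3 and Q = 620.4.
ΔQ = 620.4 - 706 = -85.6.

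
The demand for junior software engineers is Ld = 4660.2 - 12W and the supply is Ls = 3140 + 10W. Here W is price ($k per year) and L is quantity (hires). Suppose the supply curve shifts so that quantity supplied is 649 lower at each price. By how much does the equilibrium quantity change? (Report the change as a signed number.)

Equating demand and supply, 4660.2 - 12W = 3140 + 10W gives 22W = 1520.2, so W* = 69.1.
Substitute back: L* = 4660.2 - 12(69.1) = 3831.
After the shift, supply is Ls = 2491 + 10W.
The new intersection has 2169.2 = 22W, i.e. W = 98.6, L = 3477.
ΔL = 3477 - 3831 = -354.

ΔL = -354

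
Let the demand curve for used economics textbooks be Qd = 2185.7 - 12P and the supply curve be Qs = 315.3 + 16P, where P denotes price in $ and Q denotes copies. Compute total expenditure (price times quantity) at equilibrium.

Total expenditure = 92457.88

At equilibrium Qd = Qs, so 2185.7 - 12P = 315.3 + 16P; collecting terms, 1870.4 = 28P and P* = 66.8.
From the demand curve, Q* = 2185.7 - 12(66.8) = 1384.1.
Total expenditure = P* × Q* = 66.8 × 1384.1 = 92457.88.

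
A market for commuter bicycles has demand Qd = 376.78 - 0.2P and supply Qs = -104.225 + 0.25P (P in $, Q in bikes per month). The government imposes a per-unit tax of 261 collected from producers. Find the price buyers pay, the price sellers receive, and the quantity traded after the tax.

P_b = 1213.9, P_s = 952.9, Q = 134

Producers keep P_s = P_b - 261 per unit, so supply in terms of the buyer price is Qs = -169.475 + 0.25P_b.
Set Qd = Qs: 376.78 - 0.2P_b = -169.475 + 0.25P_b, so 546.255 = 0.45P_b and P_b = 1213.9.
Then P_s = 1213.9 - 261 = 952.9 and Q = 376.78 - 0.2(1213.9) = 134.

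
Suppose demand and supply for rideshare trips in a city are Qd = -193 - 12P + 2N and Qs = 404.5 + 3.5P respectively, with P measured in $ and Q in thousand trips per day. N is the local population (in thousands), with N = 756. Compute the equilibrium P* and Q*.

With N = 756, demand is Qd = 1319 - 12P.
The market clears where 1319 - 12P = 404.5 + 3.5P. Rearranging, 15.5P = 914.5, hence P* = 59.
Substitute back: Q* = 1319 - 12(59) = 611.

P* = 59, Q* = 611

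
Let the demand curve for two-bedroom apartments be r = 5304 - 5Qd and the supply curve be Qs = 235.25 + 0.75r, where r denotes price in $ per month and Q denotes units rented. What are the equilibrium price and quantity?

Rewriting in direct form: Qd = 1060.8 - 0.2r.
Set Qd = Qs: 1060.8 - 0.2r = 235.25 + 0.75r, so 825.55 = 0.95r and r* = 869.
Substitute back: Q* = 1060.8 - 0.2(869) = 887.

r* = 869, Q* = 887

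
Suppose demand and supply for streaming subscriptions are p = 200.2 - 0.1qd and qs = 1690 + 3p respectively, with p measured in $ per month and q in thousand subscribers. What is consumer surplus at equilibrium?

Consumer surplus = 155232.2

Rewriting in direct form: qd = 2002 - 10p.
Equating demand and supply, 2002 - 10p = 1690 + 3p gives 13p = 312, so p* = 24.
Substitute back: q* = 2002 - 10(24) = 1762.
Demand choke price (qd = 0): p = 2002/10 = 200.2. Consumer surplus = ½ × (200.2 - 24) × 1762 = 155232.2.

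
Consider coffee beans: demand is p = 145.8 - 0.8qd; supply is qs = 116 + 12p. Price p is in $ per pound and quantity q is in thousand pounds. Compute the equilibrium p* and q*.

p* = 5, q* = 176

In direct form, qd = 182.25 - 1.25p.
Equating demand and supply, 182.25 - 1.25p = 116 + 12p gives 13.25p = 66.25, so p* = 5.
Plugging p* into demand: q* = 182.25 - 1.25(5) = 176.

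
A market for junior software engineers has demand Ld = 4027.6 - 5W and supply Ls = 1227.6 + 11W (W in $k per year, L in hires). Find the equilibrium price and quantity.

W* = 175, L* = 3152.6

At equilibrium Ld = Ls, so 4027.6 - 5W = 1227.6 + 11W; collecting terms, 2800 = 16W and W* = 175.
Substitute back: L* = 4027.6 - 5(175) = 3152.6.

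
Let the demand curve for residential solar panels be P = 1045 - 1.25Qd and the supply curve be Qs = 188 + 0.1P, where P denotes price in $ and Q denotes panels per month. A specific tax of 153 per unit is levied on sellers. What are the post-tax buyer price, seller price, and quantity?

In direct form, Qd = 836 - 0.8P.
Sellers keep P_s = P_b - 153 per unit, so supply in terms of the buyer price is Qs = 172.7 + 0.1P_b.
Equate demand and the shifted supply: 836 - 0.8P_b = 172.7 + 0.1P_b, giving 0.9P_b = 663.3, so P_b = 737.
So P_s = 584 and the quantity traded is Q = 836 - 0.8(737) = 246.4.

P_b = 737, P_s = 584, Q = 246.4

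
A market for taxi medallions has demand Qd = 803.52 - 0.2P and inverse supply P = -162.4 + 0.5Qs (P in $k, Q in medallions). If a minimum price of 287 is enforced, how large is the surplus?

Surplus = 152.68

In direct form, Qs = 324.8 + 2P.
Evaluating both curves at the floor price 287 gives Qd = 746.12, Qs = 898.8.
Surplus = Qs - Qd = 898.8 - 746.12 = 152.68.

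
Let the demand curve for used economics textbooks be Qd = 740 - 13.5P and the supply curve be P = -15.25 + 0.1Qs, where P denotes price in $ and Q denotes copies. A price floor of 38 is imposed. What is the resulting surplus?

Surplus = 305.5

Solving each curve for Q: Qs = 152.5 + 10P.
At P = 38: Qd = 227 and Qs = 532.5.
Surplus = Qs - Qd = 532.5 - 227 = 305.5.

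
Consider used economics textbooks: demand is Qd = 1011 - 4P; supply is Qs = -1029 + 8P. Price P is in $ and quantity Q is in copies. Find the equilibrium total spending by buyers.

Total spending by buyers = 56270

At equilibrium Qd = Qs, so 1011 - 4P = -1029 + 8P; collecting terms, 2040 = 12P and P* = 170.
Then Q* = 1011 - 4(170) = 331.
Total spending by buyers = P* × Q* = 170 × 331 = 56270.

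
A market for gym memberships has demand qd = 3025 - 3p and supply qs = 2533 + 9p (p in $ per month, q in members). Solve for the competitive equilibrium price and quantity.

p* = 41, q* = 2902

Set qd = qs: 3025 - 3p = 2533 + 9p, so 492 = 12p and p* = 41.
From the demand curve, q* = 3025 - 3(41) = 2902.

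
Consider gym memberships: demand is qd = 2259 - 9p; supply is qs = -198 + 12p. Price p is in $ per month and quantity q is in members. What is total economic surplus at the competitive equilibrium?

Total surplus = 141403.5

Equating demand and supply, 2259 - 9p = -198 + 12p gives 21p = 2457, so p* = 117.
Substitute back: q* = 2259 - 9(117) = 1206.
Demand choke price = 251; supply choke price = 16.5. CS = ½(251 - 117)(1206) = 80802; PS = ½(117 - 16.5)(1206) = 60601.5. Total surplus = 141403.5.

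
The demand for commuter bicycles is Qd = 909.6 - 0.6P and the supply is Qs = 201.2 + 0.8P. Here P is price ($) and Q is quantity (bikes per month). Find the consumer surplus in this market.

Set Qd = Qs: 909.6 - 0.6P = 201.2 + 0.8P, so 708.4 = 1.4P and P* = 506.
From the demand curve, Q* = 909.6 - 0.6(506) = 606.
Demand choke price (Qd = 0): P = 909.6/0.6 = 1516. Consumer surplus = ½ × (1516 - 506) × 606 = 306030.

Consumer surplus = 306030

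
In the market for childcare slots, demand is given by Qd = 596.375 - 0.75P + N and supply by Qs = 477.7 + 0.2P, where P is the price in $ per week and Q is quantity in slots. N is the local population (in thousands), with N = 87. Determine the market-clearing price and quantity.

With N = 87, demand is Qd = 683.375 - 0.75P.
The market clears where 683.375 - 0.75P = 477.7 + 0.2P. Rearranging, 0.95P = 205.675, hence P* = 216.5.
From the demand curve, Q* = 683.375 - 0.75(216.5) = 521.

P* = 216.5, Q* = 521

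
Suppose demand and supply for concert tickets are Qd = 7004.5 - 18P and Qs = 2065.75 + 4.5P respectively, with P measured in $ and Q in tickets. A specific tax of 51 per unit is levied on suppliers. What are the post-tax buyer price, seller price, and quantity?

P_b = 229.7, P_s = 178.7, Q = 2869.9

Suppliers keep P_s = P_b - 51 per unit, so supply in terms of the buyer price is Qs = 1836.25 + 4.5P_b.
Market clearing requires 7004.5 - 18P_b = 1836.25 + 4.5P_b; hence 5168.25 = 22.5P_b and P_b = 229.7.
Then P_s = 229.7 - 51 = 178.7 and Q = 7004.5 - 18(229.7) = 2869.9.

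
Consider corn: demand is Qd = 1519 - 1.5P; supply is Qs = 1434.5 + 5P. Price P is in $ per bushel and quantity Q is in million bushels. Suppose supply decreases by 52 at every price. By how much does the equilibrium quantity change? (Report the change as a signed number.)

The market clears where 1519 - 1.5P = 1434.5 + 5P. Rearranging, 6.5P = 84.5, hence P* = 13.
Substitute back: Q* = 1519 - 1.5(13) = 1499.5.
After the shift, supply is Qs = 1382.5 + 5P.
Re-solving, 6.5P = 136.5 gives P = 21 and Q = 1487.5.
ΔQ = 1487.5 - 1499.5 = -12.

ΔQ = -12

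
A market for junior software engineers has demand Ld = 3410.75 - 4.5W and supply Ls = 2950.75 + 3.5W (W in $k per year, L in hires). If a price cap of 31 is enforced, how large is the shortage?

With W fixed at 31, quantity demanded is 3271.25 and quantity supplied is 3059.25.
Shortage = Ld - Ls = 3271.25 - 3059.25 = 212.

Shortage = 212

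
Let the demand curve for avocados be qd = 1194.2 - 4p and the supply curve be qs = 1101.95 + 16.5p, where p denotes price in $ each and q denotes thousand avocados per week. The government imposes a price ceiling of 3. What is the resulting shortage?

Shortage = 30.75

Evaluating both curves at the ceiling price 3 gives qd = 1182.2, qs = 1151.45.
Shortage = qd - qs = 1182.2 - 1151.45 = 30.75.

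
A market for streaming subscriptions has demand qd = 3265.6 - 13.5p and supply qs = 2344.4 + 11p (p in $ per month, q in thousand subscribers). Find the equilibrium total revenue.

Total revenue = 103700.8

At equilibrium qd = qs, so 3265.6 - 13.5p = 2344.4 + 11p; collecting terms, 921.2 = 24.5p and p* = 37.6.
Plugging p* into demand: q* = 3265.6 - 13.5(37.6) = 2758.
Total revenue = p* × q* = 37.6 × 2758 = 103700.8.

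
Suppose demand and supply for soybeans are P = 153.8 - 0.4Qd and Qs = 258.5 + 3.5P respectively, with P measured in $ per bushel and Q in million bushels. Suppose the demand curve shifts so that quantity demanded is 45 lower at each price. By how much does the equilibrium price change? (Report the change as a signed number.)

Rewriting in direct form: Qd = 384.5 - 2.5P.
Set Qd = Qs: 384.5 - 2.5P = 258.5 + 3.5P, so 126 = 6P and P* = 21.
Plugging P* into demand: Q* = 384.5 - 2.5(21) = 332.
After the shift, demand is Qd = 339.5 - 2.5P.
Re-solving, 6P = 81 gives P = 13.5 and Q = 305.75.
ΔP = 13.5 - 21 = -7.5.

ΔP = -7.5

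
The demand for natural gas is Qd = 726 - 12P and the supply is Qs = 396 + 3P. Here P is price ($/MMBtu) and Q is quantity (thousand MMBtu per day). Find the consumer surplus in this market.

Consumer surplus = 8893.5

Equating demand and supply, 726 - 12P = 396 + 3P gives 15P = 330, so P* = 22.
Then Q* = 726 - 12(22) = 462.
Demand choke price (Qd = 0): P = 726/12 = 60.5. Consumer surplus = ½ × (60.5 - 22) × 462 = 8893.5.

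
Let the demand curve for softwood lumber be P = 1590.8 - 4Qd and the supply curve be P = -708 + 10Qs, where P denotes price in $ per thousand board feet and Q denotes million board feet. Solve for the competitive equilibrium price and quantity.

P* = 934, Q* = 164.2

Solving each curve for Q: Qd = 397.7 - 0.25P and Qs = 70.8 + 0.1P.
Equating demand and supply, 397.7 - 0.25P = 70.8 + 0.1P gives 0.35P = 326.9, so P* = 934.
Then Q* = 397.7 - 0.25(934) = 164.2.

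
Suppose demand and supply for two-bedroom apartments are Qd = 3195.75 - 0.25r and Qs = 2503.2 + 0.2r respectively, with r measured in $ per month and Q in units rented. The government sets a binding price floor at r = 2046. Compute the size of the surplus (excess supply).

With r fixed at 2046, quantity demanded is 2684.25 and quantity supplied is 2912.4.
Surplus = Qs - Qd = 2912.4 - 2684.25 = 228.15.

Surplus = 228.15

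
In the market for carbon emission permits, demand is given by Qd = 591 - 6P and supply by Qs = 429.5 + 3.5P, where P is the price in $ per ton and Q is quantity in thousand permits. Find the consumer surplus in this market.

Consumer surplus = 19926.75

Equating demand and supply, 591 - 6P = 429.5 + 3.5P gives 9.5P = 161.5, so P* = 17.
Plugging P* into demand: Q* = 591 - 6(17) = 489.
Demand choke price (Qd = 0): P = 591/6 = 98.5. Consumer surplus = ½ × (98.5 - 17) × 489 = 19926.75.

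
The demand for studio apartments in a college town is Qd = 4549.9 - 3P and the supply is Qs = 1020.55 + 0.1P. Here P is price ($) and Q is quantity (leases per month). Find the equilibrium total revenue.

Total revenue = 1291514.4

Set Qd = Qs: 4549.9 - 3P = 1020.55 + 0.1P, so 3529.35 = 3.1P and P* = 1138.5.
From the demand curve, Q* = 4549.9 - 3(1138.5) = 1134.4.
Total revenue = P* × Q* = 1138.5 × 1134.4 = 1291514.4.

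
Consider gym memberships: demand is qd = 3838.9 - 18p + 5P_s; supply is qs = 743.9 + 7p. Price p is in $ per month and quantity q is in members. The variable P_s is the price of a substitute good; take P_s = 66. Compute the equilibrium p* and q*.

With P_s = 66, demand is qd = 4168.9 - 18p.
Set qd = qs: 4168.9 - 18p = 743.9 + 7p, so 3425 = 25p and p* = 137.
Plugging p* into demand: q* = 4168.9 - 18(137) = 1702.9.

p* = 137, q* = 1702.9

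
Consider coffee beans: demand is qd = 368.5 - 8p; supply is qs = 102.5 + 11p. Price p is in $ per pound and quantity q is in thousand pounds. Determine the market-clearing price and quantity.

Equating demand and supply, 368.5 - 8p = 102.5 + 11p gives 19p = 266, so p* = 14.
From the demand curve, q* = 368.5 - 8(14) = 256.5.

p* = 14, q* = 256.5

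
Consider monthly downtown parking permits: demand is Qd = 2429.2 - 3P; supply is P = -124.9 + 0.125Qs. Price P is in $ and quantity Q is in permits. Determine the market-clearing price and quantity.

P* = 130, Q* = 2039.2

In direct form, Qs = 999.2 + 8P.
At equilibrium Qd = Qs, so 2429.2 - 3P = 999.2 + 8P; collecting terms, 1430 = 11P and P* = 130.
Then Q* = 2429.2 - 3(130) = 2039.2.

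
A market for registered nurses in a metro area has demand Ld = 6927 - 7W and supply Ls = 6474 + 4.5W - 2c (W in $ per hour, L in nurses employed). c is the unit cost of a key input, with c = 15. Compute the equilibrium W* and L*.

With c = 15, supply is Ls = 6444 + 4.5W.
Equating demand and supply, 6927 - 7W = 6444 + 4.5W gives 11.5W = 483, so W* = 42.
From the demand curve, L* = 6927 - 7(42) = 6633.

W* = 42, L* = 6633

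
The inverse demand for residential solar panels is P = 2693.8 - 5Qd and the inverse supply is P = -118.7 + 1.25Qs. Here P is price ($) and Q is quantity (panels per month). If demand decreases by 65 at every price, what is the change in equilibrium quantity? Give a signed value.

In direct form, Qd = 538.76 - 0.2P and Qs = 94.96 + 0.8P.
At equilibrium Qd = Qs, so 538.76 - 0.2P = 94.96 + 0.8P; collecting terms, 443.8 = P and P* = 443.8.
Then Q* = 538.76 - 0.2(443.8) = 450.
After the shift, demand is Qd = 473.76 - 0.2P.
Re-solving, P = 378.8 gives P = 378.8 and Q = 398.
ΔQ = 398 - 450 = -52.

ΔQ = -52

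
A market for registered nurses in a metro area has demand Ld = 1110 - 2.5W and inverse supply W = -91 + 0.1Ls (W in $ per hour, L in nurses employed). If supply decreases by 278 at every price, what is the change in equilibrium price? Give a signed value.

Rewriting in direct form: Ls = 910 + 10W.
Equating demand and supply, 1110 - 2.5W = 910 + 10W gives 12.5W = 200, so W* = 16.
Then L* = 1110 - 2.5(16) = 1070.
After the shift, supply is Ls = 632 + 10W.
The new intersection has 478 = 12.5W, i.e. W = 38.24, L = 1014.4.
ΔW = 38.24 - 16 = 22.24.

ΔW = 22.24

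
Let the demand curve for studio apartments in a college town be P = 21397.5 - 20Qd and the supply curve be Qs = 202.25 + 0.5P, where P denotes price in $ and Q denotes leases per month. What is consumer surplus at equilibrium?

In direct form, Qd = 1069.875 - 0.05P.
The market clears where 1069.875 - 0.05P = 202.25 + 0.5P. Rearranging, 0.55P = 867.625, hence P* = 1577.5.
Then Q* = 1069.875 - 0.05(1577.5) = 991.
Demand choke price (Qd = 0): P = 1069.875/0.05 = 21397.5. Consumer surplus = ½ × (21397.5 - 1577.5) × 991 = 9820810.

Consumer surplus = 9820810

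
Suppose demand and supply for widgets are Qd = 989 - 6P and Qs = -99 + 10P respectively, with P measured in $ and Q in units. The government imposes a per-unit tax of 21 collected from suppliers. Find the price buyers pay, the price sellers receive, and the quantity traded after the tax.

P_b = 81.125, P_s = 60.125, Q = 502.25

The tax drives a wedge P_b - P_s = 21. Substituting P_s = P_b - 21 into supply: Qs = -309 + 10P_b.
Market clearing requires 989 - 6P_b = -309 + 10P_b; hence 1298 = 16P_b and P_b = 81.125.
So P_s = 60.125 and the quantity traded is Q = 989 - 6(81.125) = 502.25.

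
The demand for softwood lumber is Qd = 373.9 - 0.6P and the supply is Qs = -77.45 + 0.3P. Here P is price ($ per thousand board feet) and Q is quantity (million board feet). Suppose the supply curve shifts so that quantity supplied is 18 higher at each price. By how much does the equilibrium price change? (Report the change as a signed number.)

At equilibrium Qd = Qs, so 373.9 - 0.6P = -77.45 + 0.3P; collecting terms, 451.35 = 0.9P and P* = 501.5.
From the demand curve, Q* = 373.9 - 0.6(501.5) = 73.
After the shift, supply is Qs = -59.45 + 0.3P.
Re-solving, 0.9P = 433.35 gives P = 481.5 and Q = 85.
ΔP = 481.5 - 501.5 = -20.

ΔP = -20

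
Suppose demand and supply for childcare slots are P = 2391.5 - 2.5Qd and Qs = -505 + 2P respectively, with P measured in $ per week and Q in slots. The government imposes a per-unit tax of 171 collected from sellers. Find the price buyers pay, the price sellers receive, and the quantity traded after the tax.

P_b = 751.5, P_s = 580.5, Q = 656

Rewriting in direct form: Qd = 956.6 - 0.4P.
Sellers keep P_s = P_b - 171 per unit, so supply in terms of the buyer price is Qs = -847 + 2P_b.
Set Qd = Qs: 956.6 - 0.4P_b = -847 + 2P_b, so 1803.6 = 2.4P_b and P_b = 751.5.
Then P_s = 751.5 - 171 = 580.5 and Q = 956.6 - 0.4(751.5) = 656.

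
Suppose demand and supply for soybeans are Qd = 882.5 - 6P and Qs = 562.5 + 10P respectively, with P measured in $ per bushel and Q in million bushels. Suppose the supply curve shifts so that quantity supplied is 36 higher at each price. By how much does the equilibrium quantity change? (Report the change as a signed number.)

ΔQ = 13.5

Equating demand and supply, 882.5 - 6P = 562.5 + 10P gives 16P = 320, so P* = 20.
From the demand curve, Q* = 882.5 - 6(20) = 762.5.
After the shift, supply is Qs = 598.5 + 10P.
The new intersection has 284 = 16P, i.e. P = 17.75, Q = 776.
ΔQ = 776 - 762.5 = 13.5.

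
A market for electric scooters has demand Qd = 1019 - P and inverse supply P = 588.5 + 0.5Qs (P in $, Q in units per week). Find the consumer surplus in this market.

Consumer surplus = 41184.5

Rewriting in direct form: Qs = -1177 + 2P.
At equilibrium Qd = Qs, so 1019 - P = -1177 + 2P; collecting terms, 2196 = 3P and P* = 732.
Then Q* = 1019 - 732 = 287.
Demand choke price (Qd = 0): P = 1019. Consumer surplus = ½ × (1019 - 732) × 287 = 41184.5.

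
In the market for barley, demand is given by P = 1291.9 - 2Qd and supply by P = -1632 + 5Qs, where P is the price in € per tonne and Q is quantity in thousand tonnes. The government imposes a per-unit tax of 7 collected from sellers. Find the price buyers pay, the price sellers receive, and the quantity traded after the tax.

In direct form, Qd = 645.95 - 0.5P and Qs = 326.4 + 0.2P.
Sellers keep P_s = P_b - 7 per unit, so supply in terms of the buyer price is Qs = 325 + 0.2P_b.
Equate demand and the shifted supply: 645.95 - 0.5P_b = 325 + 0.2P_b, giving 0.7P_b = 320.95, so P_b = 458.5.
Then P_s = 458.5 - 7 = 451.5 and Q = 645.95 - 0.5(458.5) = 416.7.

P_b = 458.5, P_s = 451.5, Q = 416.7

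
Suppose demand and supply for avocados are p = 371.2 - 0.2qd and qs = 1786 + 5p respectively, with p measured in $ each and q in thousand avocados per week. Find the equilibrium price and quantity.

Rewriting in direct form: qd = 1856 - 5p.
The market clears where 1856 - 5p = 1786 + 5p. Rearranging, 10p = 70, hence p* = 7.
Substitute back: q* = 1856 - 5(7) = 1821.

p* = 7, q* = 1821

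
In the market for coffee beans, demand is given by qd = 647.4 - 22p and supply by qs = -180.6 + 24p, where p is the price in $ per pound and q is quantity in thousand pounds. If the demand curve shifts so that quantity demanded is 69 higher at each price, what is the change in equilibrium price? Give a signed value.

Set qd = qs: 647.4 - 22p = -180.6 + 24p, so 828 = 46p and p* = 18.
From the demand curve, q* = 647.4 - 22(18) = 251.4.
After the shift, demand is qd = 716.4 - 22p.
Re-solving, 46p = 897 gives p = 19.5 and q = 287.4.
Δp = 19.5 - 18 = 1.5.

Δp = 1.5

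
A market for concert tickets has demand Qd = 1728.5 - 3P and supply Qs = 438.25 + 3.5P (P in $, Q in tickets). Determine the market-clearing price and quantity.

P* = 198.5, Q* = 1133

Set Qd = Qs: 1728.5 - 3P = 438.25 + 3.5P, so 1290.25 = 6.5P and P* = 198.5.
Plugging P* into demand: Q* = 1728.5 - 3(198.5) = 1133.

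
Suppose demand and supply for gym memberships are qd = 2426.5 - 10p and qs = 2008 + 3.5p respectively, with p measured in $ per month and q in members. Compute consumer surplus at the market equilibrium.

Consumer surplus = 223978.6125

Set qd = qs: 2426.5 - 10p = 2008 + 3.5p, so 418.5 = 13.5p and p* = 31.
Then q* = 2426.5 - 10(31) = 2116.5.
Demand choke price (qd = 0): p = 2426.5/10 = 242.65. Consumer surplus = ½ × (242.65 - 31) × 2116.5 = 223978.6125.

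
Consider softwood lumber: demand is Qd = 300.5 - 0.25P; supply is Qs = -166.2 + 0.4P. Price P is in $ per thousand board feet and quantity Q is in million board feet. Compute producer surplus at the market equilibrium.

Producer surplus = 18301.25

At equilibrium Qd = Qs, so 300.5 - 0.25P = -166.2 + 0.4P; collecting terms, 466.7 = 0.65P and P* = 718.
Plugging P* into demand: Q* = 300.5 - 0.25(718) = 121.
Supply choke price (Qs = 0): P = 415.5. Producer surplus = ½ × (718 - 415.5) × 121 = 18301.25.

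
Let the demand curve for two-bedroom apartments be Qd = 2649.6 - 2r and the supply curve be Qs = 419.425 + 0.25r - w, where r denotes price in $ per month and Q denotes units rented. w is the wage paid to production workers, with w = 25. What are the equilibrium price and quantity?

With w = 25, supply is Qs = 394.425 + 0.25r.
Set Qd = Qs: 2649.6 - 2r = 394.425 + 0.25r, so 2255.175 = 2.25r and r* = 1002.3.
Plugging r* into demand: Q* = 2649.6 - 2(1002.3) = 645.

r* = 1002.3, Q* = 645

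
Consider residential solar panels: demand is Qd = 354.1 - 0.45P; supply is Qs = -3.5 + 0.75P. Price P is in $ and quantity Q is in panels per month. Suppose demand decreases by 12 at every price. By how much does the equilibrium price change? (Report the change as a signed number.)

ΔP = -10

At equilibrium Qd = Qs, so 354.1 - 0.45P = -3.5 + 0.75P; collecting terms, 357.6 = 1.2P and P* = 298.
Then Q* = 354.1 - 0.45(298) = 220.
After the shift, demand is Qd = 342.1 - 0.45P.
Re-solving, 1.2P = 345.6 gives P = 288 and Q = 212.5.
ΔP = 288 - 298 = -10.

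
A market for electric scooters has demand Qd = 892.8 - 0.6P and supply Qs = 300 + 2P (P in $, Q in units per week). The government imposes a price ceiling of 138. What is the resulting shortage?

Shortage = 234

At P = 138: Qd = 810 and Qs = 576.
Shortage = Qd - Qs = 810 - 576 = 234.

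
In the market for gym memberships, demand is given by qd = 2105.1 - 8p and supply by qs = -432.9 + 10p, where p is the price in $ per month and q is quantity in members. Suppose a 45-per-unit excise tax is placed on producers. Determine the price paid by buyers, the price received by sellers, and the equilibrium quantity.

p_b = 166, p_s = 121, q = 777.1

Producers keep p_s = p_b - 45 per unit, so supply in terms of the buyer price is qs = -882.9 + 10p_b.
Market clearing requires 2105.1 - 8p_b = -882.9 + 10p_b; hence 2988 = 18p_b and p_b = 166.
Then p_s = 166 - 45 = 121 and q = 2105.1 - 8(166) = 777.1.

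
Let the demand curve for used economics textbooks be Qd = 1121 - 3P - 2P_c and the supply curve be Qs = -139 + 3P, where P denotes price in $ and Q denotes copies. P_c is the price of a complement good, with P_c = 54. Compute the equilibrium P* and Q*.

With P_c = 54, demand is Qd = 1013 - 3P.
At equilibrium Qd = Qs, so 1013 - 3P = -139 + 3P; collecting terms, 1152 = 6P and P* = 192.
From the demand curve, Q* = 1013 - 3(192) = 437.

P* = 192, Q* = 437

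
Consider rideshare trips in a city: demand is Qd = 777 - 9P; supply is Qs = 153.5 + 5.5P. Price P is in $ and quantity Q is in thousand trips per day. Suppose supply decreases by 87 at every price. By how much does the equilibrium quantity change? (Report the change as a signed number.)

At equilibrium Qd = Qs, so 777 - 9P = 153.5 + 5.5P; collecting terms, 623.5 = 14.5P and P* = 43.
Plugging P* into demand: Q* = 777 - 9(43) = 390.
After the shift, supply is Qs = 66.5 + 5.5P.
New equilibrium: 710.5 = 14.5P, so P = 49 and Q = 336.
ΔQ = 336 - 390 = -54.

ΔQ = -54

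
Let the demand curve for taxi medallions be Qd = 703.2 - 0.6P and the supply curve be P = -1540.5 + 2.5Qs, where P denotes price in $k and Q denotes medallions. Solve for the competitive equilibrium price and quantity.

Inverting to quantity form: Qs = 616.2 + 0.4P.
Set Qd = Qs: 703.2 - 0.6P = 616.2 + 0.4P, so 87 = P and P* = 87.
Then Q* = 703.2 - 0.6(87) = 651.

P* = 87, Q* = 651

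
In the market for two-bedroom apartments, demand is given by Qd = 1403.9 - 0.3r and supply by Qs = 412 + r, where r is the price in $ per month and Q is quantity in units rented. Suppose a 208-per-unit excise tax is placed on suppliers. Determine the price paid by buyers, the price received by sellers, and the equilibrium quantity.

r_b = 923, r_s = 715, Q = 1127

The tax drives a wedge r_b - r_s = 208. Substituting r_s = r_b - 208 into supply: Qs = 204 + r_b.
Market clearing requires 1403.9 - 0.3r_b = 204 + r_b; hence 1199.9 = 1.3r_b and r_b = 923.
Then r_s = 923 - 208 = 715 and Q = 1403.9 - 0.3(923) = 1127.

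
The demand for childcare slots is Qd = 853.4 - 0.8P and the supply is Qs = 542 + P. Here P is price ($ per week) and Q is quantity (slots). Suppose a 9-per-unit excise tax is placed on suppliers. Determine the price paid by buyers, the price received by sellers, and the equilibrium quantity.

P_b = 178, P_s = 169, Q = 711

The tax drives a wedge P_b - P_s = 9. Substituting P_s = P_b - 9 into supply: Qs = 533 + P_b.
Market clearing requires 853.4 - 0.8P_b = 533 + P_b; hence 320.4 = 1.8P_b and P_b = 178.
So P_s = 169 and the quantity traded is Q = 853.4 - 0.8(178) = 711.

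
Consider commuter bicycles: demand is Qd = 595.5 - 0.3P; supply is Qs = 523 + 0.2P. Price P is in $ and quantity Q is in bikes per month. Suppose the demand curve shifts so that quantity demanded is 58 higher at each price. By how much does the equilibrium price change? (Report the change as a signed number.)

The market clears where 595.5 - 0.3P = 523 + 0.2P. Rearranging, 0.5P = 72.5, hence P* = 145.
Substitute back: Q* = 595.5 - 0.3(145) = 552.
After the shift, demand is Qd = 653.5 - 0.3P.
Re-solving, 0.5P = 130.5 gives P = 261 and Q = 575.2.
ΔP = 261 - 145 = 116.

ΔP = 116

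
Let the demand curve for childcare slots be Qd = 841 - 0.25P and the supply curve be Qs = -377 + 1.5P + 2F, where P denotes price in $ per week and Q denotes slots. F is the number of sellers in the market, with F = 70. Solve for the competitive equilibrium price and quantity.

With F = 70, supply is Qs = -237 + 1.5P.
Equating demand and supply, 841 - 0.25P = -237 + 1.5P gives 1.75P = 1078, so P* = 616.
Then Q* = 841 - 0.25(616) = 687.

P* = 616, Q* = 687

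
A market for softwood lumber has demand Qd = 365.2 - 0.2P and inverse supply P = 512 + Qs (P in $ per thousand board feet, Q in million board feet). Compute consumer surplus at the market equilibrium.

Consumer surplus = 119902.5

Solving each curve for Q: Qs = -512 + P.
Equating demand and supply, 365.2 - 0.2P = -512 + P gives 1.2P = 877.2, so P* = 731.
Plugging P* into demand: Q* = 365.2 - 0.2(731) = 219.
Demand choke price (Qd = 0): P = 365.2/0.2 = 1826. Consumer surplus = ½ × (1826 - 731) × 219 = 119902.5.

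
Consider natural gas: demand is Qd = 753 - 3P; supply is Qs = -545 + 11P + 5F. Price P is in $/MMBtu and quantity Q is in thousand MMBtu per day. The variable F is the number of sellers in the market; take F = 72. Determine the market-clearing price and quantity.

With F = 72, supply is Qs = -185 + 11P.
Equating demand and supply, 753 - 3P = -185 + 11P gives 14P = 938, so P* = 67.
Plugging P* into demand: Q* = 753 - 3(67) = 552.

P* = 67, Q* = 552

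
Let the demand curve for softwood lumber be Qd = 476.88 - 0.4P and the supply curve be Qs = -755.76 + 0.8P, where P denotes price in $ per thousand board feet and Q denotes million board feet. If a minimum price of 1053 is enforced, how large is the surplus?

Surplus = 30.96

Evaluating both curves at the floor price 1053 gives Qd = 55.68, Qs = 86.64.
Surplus = Qs - Qd = 86.64 - 55.68 = 30.96.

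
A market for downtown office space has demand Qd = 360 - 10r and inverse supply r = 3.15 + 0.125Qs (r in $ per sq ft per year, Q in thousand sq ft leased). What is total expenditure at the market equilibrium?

Total expenditure = 3124.4

Solving each curve for Q: Qs = -25.2 + 8r.
At equilibrium Qd = Qs, so 360 - 10r = -25.2 + 8r; collecting terms, 385.2 = 18r and r* = 21.4.
Plugging r* into demand: Q* = 360 - 10(21.4) = 146.
Total expenditure = r* × Q* = 21.4 × 146 = 3124.4.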